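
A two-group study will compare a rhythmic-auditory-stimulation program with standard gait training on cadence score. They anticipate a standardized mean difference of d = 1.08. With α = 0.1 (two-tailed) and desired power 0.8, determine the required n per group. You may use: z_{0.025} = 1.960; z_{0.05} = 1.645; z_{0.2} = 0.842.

n = 11 per group

For two independent groups with equal n: n = 2·((z_{α/2} + z_β) / d)².
z_{α/2} + z_β = 1.645 + 0.842 = 2.487.
n = 2 × (2.487 / 1.08)² = 2 × 2.303² = 2 × 5.30 = 10.6.
Round up to the next whole participant.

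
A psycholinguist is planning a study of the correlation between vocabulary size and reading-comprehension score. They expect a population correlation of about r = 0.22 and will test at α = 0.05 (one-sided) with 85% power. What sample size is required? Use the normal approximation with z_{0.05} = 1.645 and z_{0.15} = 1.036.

n = 147

Fisher's z: C = ½·ln((1+r)/(1−r)) = ½·ln(1.5641) = 0.2237.
n = ((z_{α} + z_β)/C)² + 3.
(1.645 + 1.036) / 0.2237 = 2.681 / 0.2237 = 11.985.
n = 11.985² + 3 = 143.64 + 3 = 146.6.
Round up.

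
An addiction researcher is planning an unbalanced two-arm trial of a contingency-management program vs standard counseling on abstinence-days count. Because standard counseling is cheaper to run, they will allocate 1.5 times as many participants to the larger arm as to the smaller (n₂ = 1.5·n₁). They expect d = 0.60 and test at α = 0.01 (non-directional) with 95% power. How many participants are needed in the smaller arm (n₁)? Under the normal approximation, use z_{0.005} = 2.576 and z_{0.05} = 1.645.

With allocation ratio k = n₂/n₁ = 1.5, Var(x̄₁−x̄₂) = σ²(1/n₁ + 1/(k·n₁)) = σ²·(k+1)/(k·n₁).
So n₁ = (1 + 1/k)·((z_{α/2} + z_β)/d)² = 1.667 × (4.221/0.60)².
n₁ = 1.667 × 49.49 = 82.5.
Round up: n₁ = 83, giving n₂ = ⌈1.5 × 83⌉ = ⌈124.5⌉ = 125.

n₁ = 83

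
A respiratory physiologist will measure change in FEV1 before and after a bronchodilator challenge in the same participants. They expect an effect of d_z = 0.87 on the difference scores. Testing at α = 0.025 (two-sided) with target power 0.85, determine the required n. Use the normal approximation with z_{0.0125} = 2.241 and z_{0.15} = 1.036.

n = 15 pairs

For a paired (one-sample on differences) test: n = ((z_{α/2} + z_β) / d)².
z_{α/2} + z_β = 2.241 + 1.036 = 3.277.
n = (3.277 / 0.87)² = 3.767² = 14.19.
Round up.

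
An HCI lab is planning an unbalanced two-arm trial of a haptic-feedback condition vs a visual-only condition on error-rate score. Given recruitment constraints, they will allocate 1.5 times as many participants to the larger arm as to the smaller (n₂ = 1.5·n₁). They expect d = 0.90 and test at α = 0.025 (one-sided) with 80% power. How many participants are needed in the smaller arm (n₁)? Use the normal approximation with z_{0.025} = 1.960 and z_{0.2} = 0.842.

With allocation ratio k = n₂/n₁ = 1.5, Var(x̄₁−x̄₂) = σ²(1/n₁ + 1/(k·n₁)) = σ²·(k+1)/(k·n₁).
So n₁ = (1 + 1/k)·((z_{α} + z_β)/d)² = 1.667 × (2.802/0.90)².
n₁ = 1.667 × 9.69 = 16.2.
Round up: n₁ = 17, giving n₂ = ⌈1.5 × 17⌉ = ⌈25.5⌉ = 26.

n₁ = 17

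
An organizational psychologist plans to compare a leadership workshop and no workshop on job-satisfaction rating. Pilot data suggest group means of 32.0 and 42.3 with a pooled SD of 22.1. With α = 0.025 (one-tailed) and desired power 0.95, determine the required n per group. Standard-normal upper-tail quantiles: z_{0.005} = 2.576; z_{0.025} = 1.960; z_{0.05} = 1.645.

n = 120 per group

Cohen's d = |M₁ − M₂| / SD_pooled = |32.0 − 42.3| / 22.1 = 10.3 / 22.1 = 0.466.
For two independent groups with equal n: n = 2·((z_{α} + z_β) / d)².
z_{α} + z_β = 1.960 + 1.645 = 3.605.
n = 2 × (3.605 / 0.466)² = 2 × 7.736² = 2 × 59.85 = 119.7.
Round up to the next whole participant.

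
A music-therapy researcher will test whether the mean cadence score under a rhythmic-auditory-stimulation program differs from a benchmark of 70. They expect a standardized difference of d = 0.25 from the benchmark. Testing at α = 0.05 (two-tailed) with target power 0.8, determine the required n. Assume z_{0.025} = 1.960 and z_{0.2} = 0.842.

n = 126

For a one-sample test: n = ((z_{α/2} + z_β) / d)².
z_{α/2} + z_β = 1.960 + 0.842 = 2.802.
n = (2.802 / 0.25)² = 11.208² = 125.62.
Round up.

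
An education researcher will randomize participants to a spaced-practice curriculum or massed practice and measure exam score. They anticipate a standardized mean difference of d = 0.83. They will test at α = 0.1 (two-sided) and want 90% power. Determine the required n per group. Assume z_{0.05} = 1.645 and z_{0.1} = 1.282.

n = 25 per group

For two independent groups with equal n: n = 2·((z_{α/2} + z_β) / d)².
z_{α/2} + z_β = 1.645 + 1.282 = 2.927.
n = 2 × (2.927 / 0.83)² = 2 × 3.527² = 2 × 12.44 = 24.9.
Round up to the next whole participant.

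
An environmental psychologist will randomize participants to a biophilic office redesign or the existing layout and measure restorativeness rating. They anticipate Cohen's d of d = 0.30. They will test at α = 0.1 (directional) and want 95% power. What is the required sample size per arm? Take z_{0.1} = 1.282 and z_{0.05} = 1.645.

For two independent groups with equal n: n = 2·((z_{α} + z_β) / d)².
z_{α} + z_β = 1.282 + 1.645 = 2.927.
n = 2 × (2.927 / 0.30)² = 2 × 9.757² = 2 × 95.19 = 190.4.
Round up to the next whole participant.

n = 191 per group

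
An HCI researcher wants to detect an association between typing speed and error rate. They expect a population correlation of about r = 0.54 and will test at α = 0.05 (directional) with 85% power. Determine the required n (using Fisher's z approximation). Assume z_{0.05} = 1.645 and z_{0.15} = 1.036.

Fisher's z: C = ½·ln((1+r)/(1−r)) = ½·ln(3.3478) = 0.6042.
n = ((z_{α} + z_β)/C)² + 3.
(1.645 + 1.036) / 0.6042 = 2.681 / 0.6042 = 4.437.
n = 4.437² + 3 = 19.69 + 3 = 22.7.
Round up.

n = 23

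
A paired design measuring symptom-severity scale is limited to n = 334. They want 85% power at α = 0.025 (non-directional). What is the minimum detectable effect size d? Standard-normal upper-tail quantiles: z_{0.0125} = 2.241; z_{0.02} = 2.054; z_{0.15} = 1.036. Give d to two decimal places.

For a single sample (or paired design) of n = 334: d_min = (z_{α/2} + z_β)/√n.
z-sum = 2.241 + 1.036 = 3.277.
d_min = 3.277 / √334 = 3.277 / 18.276 = 0.179.

d_min ≈ 0.18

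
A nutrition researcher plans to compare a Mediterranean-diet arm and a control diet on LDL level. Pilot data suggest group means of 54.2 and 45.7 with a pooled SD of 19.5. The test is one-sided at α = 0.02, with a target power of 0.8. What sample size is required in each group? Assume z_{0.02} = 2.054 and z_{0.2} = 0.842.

n = 89 per group

Cohen's d = |M₁ − M₂| / SD_pooled = |54.2 − 45.7| / 19.5 = 8.5 / 19.5 = 0.436.
For two independent groups with equal n: n = 2·((z_{α} + z_β) / d)².
z_{α} + z_β = 2.054 + 0.842 = 2.896.
n = 2 × (2.896 / 0.436)² = 2 × 6.642² = 2 × 44.12 = 88.2.
Round up to the next whole participant.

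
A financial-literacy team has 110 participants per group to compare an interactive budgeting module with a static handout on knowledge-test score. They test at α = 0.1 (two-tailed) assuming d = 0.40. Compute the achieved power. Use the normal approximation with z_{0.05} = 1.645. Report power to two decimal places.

For two equal groups, power = Φ(d·√(n/2) − z_{α/2}).
d·√(n/2) = 0.40 × √(110/2) = 0.40 × 7.416 = 2.966.
z_β = 2.966 − 1.645 = 1.321.
Power = Φ(1.321) = 0.907.

power ≈ 0.91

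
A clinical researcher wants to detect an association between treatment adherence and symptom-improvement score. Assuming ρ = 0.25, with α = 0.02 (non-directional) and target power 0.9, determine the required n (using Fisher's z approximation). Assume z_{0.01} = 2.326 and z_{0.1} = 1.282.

n = 203

Fisher's z: C = ½·ln((1+r)/(1−r)) = ½·ln(1.6667) = 0.2554.
n = ((z_{α/2} + z_β)/C)² + 3.
(2.326 + 1.282) / 0.2554 = 3.608 / 0.2554 = 14.127.
n = 14.127² + 3 = 199.57 + 3 = 202.6.
Round up.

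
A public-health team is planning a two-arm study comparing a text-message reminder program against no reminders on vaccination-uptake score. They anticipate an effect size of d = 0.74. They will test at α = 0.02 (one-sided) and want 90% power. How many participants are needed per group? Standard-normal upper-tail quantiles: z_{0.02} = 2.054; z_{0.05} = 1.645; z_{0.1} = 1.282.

n = 41 per group

For two independent groups with equal n: n = 2·((z_{α} + z_β) / d)².
z_{α} + z_β = 2.054 + 1.282 = 3.336.
n = 2 × (3.336 / 0.74)² = 2 × 4.508² = 2 × 20.32 = 40.6.
Round up to the next whole participant.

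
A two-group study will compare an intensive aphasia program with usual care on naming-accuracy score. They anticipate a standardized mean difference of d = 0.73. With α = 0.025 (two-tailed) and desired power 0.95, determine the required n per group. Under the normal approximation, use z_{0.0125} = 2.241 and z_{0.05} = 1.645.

For two independent groups with equal n: n = 2·((z_{α/2} + z_β) / d)².
z_{α/2} + z_β = 2.241 + 1.645 = 3.886.
n = 2 × (3.886 / 0.73)² = 2 × 5.323² = 2 × 28.34 = 56.7.
Round up to the next whole participant.

n = 57 per group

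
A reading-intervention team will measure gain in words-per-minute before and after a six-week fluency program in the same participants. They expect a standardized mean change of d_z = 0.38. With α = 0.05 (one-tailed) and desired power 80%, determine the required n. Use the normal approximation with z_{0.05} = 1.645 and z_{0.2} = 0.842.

n = 43 pairs

For a paired (one-sample on differences) test: n = ((z_{α} + z_β) / d)².
z_{α} + z_β = 1.645 + 0.842 = 2.487.
n = (2.487 / 0.38)² = 6.545² = 42.83.
Round up.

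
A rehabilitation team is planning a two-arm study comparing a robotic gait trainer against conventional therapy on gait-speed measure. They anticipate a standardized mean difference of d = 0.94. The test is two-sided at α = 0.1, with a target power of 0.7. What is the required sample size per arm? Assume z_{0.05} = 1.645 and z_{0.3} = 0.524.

n = 11 per group

For two independent groups with equal n: n = 2·((z_{α/2} + z_β) / d)².
z_{α/2} + z_β = 1.645 + 0.524 = 2.169.
n = 2 × (2.169 / 0.94)² = 2 × 2.307² = 2 × 5.32 = 10.6.
Round up to the next whole participant.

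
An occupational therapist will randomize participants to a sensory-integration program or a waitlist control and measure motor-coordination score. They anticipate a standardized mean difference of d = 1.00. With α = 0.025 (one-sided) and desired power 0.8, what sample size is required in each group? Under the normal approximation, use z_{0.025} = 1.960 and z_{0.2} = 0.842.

For two independent groups with equal n: n = 2·((z_{α} + z_β) / d)².
z_{α} + z_β = 1.960 + 0.842 = 2.802.
n = 2 × (2.802 / 1.00)² = 2 × 2.802² = 2 × 7.85 = 15.7.
Round up to the next whole participant.

n = 16 per group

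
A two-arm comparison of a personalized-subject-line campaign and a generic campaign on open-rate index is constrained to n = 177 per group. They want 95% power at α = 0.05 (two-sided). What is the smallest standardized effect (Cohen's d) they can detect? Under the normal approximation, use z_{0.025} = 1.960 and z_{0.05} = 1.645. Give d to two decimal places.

For two independent groups of n = 177 each: d_min = (z_{α/2} + z_β)·√(2/n).
z-sum = 1.960 + 1.645 = 3.605.
d_min = 3.605 × √(2/177) = 3.605 × 0.1063 = 0.383.

d_min ≈ 0.38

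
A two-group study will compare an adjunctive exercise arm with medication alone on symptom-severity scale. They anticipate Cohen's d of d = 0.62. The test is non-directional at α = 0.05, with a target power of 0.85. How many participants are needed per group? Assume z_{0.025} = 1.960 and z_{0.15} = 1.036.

n = 47 per group

For two independent groups with equal n: n = 2·((z_{α/2} + z_β) / d)².
z_{α/2} + z_β = 1.960 + 1.036 = 2.996.
n = 2 × (2.996 / 0.62)² = 2 × 4.832² = 2 × 23.35 = 46.7.
Round up to the next whole participant.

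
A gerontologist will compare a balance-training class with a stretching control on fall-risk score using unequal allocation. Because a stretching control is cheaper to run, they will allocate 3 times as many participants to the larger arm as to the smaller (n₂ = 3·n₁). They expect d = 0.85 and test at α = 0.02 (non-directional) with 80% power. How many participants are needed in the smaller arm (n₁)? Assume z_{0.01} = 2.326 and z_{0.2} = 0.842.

n₁ = 19

With allocation ratio k = n₂/n₁ = 3, Var(x̄₁−x̄₂) = σ²(1/n₁ + 1/(k·n₁)) = σ²·(k+1)/(k·n₁).
So n₁ = (1 + 1/k)·((z_{α/2} + z_β)/d)² = 1.333 × (3.168/0.85)².
n₁ = 1.333 × 13.89 = 18.5.
Round up: n₁ = 19, giving n₂ = 3 × 19 = 57.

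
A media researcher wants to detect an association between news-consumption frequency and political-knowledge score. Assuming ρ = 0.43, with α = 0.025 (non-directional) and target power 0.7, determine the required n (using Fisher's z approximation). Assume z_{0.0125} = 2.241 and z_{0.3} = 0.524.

Fisher's z: C = ½·ln((1+r)/(1−r)) = ½·ln(2.5088) = 0.4599.
n = ((z_{α/2} + z_β)/C)² + 3.
(2.241 + 0.524) / 0.4599 = 2.765 / 0.4599 = 6.012.
n = 6.012² + 3 = 36.15 + 3 = 39.1.
Round up.

n = 40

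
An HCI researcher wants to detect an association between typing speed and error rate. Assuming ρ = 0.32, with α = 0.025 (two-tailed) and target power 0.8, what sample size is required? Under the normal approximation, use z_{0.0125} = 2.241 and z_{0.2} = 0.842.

n = 90

Fisher's z: C = ½·ln((1+r)/(1−r)) = ½·ln(1.9412) = 0.3316.
n = ((z_{α/2} + z_β)/C)² + 3.
(2.241 + 0.842) / 0.3316 = 3.083 / 0.3316 = 9.297.
n = 9.297² + 3 = 86.44 + 3 = 89.4.
Round up.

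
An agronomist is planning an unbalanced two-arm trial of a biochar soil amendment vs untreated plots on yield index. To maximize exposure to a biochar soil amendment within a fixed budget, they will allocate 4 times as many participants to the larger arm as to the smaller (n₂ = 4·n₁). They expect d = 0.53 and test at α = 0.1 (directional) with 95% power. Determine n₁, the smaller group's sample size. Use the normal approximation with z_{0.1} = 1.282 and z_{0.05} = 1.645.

n₁ = 39

With allocation ratio k = n₂/n₁ = 4, Var(x̄₁−x̄₂) = σ²(1/n₁ + 1/(k·n₁)) = σ²·(k+1)/(k·n₁).
So n₁ = (1 + 1/k)·((z_{α} + z_β)/d)² = 1.250 × (2.927/0.53)².
n₁ = 1.250 × 30.50 = 38.1.
Round up: n₁ = 39, giving n₂ = 4 × 39 = 156.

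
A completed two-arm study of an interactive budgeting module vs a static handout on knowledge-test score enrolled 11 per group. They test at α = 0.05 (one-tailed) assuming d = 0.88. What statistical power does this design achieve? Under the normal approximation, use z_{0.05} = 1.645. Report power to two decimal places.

power ≈ 0.66

For two equal groups, power = Φ(d·√(n/2) − z_{α}).
d·√(n/2) = 0.88 × √(11/2) = 0.88 × 2.345 = 2.064.
z_β = 2.064 − 1.645 = 0.419.
Power = Φ(0.419) = 0.662.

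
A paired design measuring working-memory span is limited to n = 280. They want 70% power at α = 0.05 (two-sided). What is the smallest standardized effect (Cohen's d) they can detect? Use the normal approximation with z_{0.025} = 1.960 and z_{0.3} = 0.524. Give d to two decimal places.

d_min ≈ 0.15

For a single sample (or paired design) of n = 280: d_min = (z_{α/2} + z_β)/√n.
z-sum = 1.960 + 0.524 = 2.484.
d_min = 2.484 / √280 = 2.484 / 16.733 = 0.148.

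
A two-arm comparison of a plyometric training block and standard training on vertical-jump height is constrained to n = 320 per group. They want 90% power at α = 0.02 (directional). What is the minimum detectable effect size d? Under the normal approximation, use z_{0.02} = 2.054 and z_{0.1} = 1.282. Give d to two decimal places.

For two independent groups of n = 320 each: d_min = (z_{α} + z_β)·√(2/n).
z-sum = 2.054 + 1.282 = 3.336.
d_min = 3.336 × √(2/320) = 3.336 × 0.0791 = 0.264.

d_min ≈ 0.26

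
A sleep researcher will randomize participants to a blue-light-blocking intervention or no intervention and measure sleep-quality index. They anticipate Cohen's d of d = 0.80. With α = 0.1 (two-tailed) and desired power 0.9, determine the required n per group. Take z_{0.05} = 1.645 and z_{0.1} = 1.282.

n = 27 per group

For two independent groups with equal n: n = 2·((z_{α/2} + z_β) / d)².
z_{α/2} + z_β = 1.645 + 1.282 = 2.927.
n = 2 × (2.927 / 0.80)² = 2 × 3.659² = 2 × 13.39 = 26.8.
Round up to the next whole participant.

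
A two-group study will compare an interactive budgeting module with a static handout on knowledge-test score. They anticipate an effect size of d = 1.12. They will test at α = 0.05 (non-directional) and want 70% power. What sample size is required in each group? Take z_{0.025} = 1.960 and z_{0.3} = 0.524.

For two independent groups with equal n: n = 2·((z_{α/2} + z_β) / d)².
z_{α/2} + z_β = 1.960 + 0.524 = 2.484.
n = 2 × (2.484 / 1.12)² = 2 × 2.218² = 2 × 4.92 = 9.8.
Round up to the next whole participant.

n = 10 per group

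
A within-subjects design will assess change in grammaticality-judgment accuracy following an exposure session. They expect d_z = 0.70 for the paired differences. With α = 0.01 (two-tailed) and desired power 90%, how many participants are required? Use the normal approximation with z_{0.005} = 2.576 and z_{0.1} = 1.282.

For a paired (one-sample on differences) test: n = ((z_{α/2} + z_β) / d)².
z_{α/2} + z_β = 2.576 + 1.282 = 3.858.
n = (3.858 / 0.70)² = 5.511² = 30.38.
Round up.

n = 31 pairs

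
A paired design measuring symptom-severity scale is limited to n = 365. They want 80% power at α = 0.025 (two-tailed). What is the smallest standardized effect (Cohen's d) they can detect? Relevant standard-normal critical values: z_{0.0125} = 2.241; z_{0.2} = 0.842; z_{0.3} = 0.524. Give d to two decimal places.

For a single sample (or paired design) of n = 365: d_min = (z_{α/2} + z_β)/√n.
z-sum = 2.241 + 0.842 = 3.083.
d_min = 3.083 / √365 = 3.083 / 19.105 = 0.161.

d_min ≈ 0.16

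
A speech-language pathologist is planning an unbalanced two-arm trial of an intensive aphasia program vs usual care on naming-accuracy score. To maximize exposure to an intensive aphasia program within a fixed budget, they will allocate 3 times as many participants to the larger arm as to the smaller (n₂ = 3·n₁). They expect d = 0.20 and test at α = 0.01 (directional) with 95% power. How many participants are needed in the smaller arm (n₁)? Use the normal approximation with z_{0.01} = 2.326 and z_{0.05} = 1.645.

n₁ = 526

With allocation ratio k = n₂/n₁ = 3, Var(x̄₁−x̄₂) = σ²(1/n₁ + 1/(k·n₁)) = σ²·(k+1)/(k·n₁).
So n₁ = (1 + 1/k)·((z_{α} + z_β)/d)² = 1.333 × (3.971/0.20)².
n₁ = 1.333 × 394.22 = 525.6.
Round up: n₁ = 526, giving n₂ = 3 × 526 = 1578.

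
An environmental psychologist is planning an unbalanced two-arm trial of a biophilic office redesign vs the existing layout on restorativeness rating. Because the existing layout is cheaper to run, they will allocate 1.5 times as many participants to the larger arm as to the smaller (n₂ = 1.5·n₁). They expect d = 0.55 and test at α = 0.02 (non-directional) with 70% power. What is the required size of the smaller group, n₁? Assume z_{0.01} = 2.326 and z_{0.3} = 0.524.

With allocation ratio k = n₂/n₁ = 1.5, Var(x̄₁−x̄₂) = σ²(1/n₁ + 1/(k·n₁)) = σ²·(k+1)/(k·n₁).
So n₁ = (1 + 1/k)·((z_{α/2} + z_β)/d)² = 1.667 × (2.850/0.55)².
n₁ = 1.667 × 26.85 = 44.8.
Round up: n₁ = 45, giving n₂ = ⌈1.5 × 45⌉ = ⌈67.5⌉ = 68.

n₁ = 45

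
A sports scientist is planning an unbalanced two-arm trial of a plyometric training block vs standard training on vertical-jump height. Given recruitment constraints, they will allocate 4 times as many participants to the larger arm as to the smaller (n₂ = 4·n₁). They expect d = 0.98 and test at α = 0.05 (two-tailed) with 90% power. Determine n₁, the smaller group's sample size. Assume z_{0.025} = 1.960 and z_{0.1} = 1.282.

n₁ = 14

With allocation ratio k = n₂/n₁ = 4, Var(x̄₁−x̄₂) = σ²(1/n₁ + 1/(k·n₁)) = σ²·(k+1)/(k·n₁).
So n₁ = (1 + 1/k)·((z_{α/2} + z_β)/d)² = 1.250 × (3.242/0.98)².
n₁ = 1.250 × 10.94 = 13.7.
Round up: n₁ = 14, giving n₂ = 4 × 14 = 56.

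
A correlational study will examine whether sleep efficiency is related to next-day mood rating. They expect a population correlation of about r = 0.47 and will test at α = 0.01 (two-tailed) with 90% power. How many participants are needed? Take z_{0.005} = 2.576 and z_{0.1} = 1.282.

Fisher's z: C = ½·ln((1+r)/(1−r)) = ½·ln(2.7736) = 0.5101.
n = ((z_{α/2} + z_β)/C)² + 3.
(2.576 + 1.282) / 0.5101 = 3.858 / 0.5101 = 7.563.
n = 7.563² + 3 = 57.20 + 3 = 60.2.
Round up.

n = 61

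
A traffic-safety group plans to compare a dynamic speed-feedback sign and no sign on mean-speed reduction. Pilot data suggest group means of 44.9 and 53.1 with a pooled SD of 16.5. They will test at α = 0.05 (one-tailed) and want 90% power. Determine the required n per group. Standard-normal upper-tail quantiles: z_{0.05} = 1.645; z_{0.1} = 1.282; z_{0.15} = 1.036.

Cohen's d = |M₁ − M₂| / SD_pooled = |44.9 − 53.1| / 16.5 = 8.2 / 16.5 = 0.497.
For two independent groups with equal n: n = 2·((z_{α} + z_β) / d)².
z_{α} + z_β = 1.645 + 1.282 = 2.927.
n = 2 × (2.927 / 0.497)² = 2 × 5.889² = 2 × 34.68 = 69.4.
Round up to the next whole participant.

n = 70 per group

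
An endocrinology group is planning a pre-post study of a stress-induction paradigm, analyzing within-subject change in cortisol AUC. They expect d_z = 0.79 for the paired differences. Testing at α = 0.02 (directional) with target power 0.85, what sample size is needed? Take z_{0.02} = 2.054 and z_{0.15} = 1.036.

For a paired (one-sample on differences) test: n = ((z_{α} + z_β) / d)².
z_{α} + z_β = 2.054 + 1.036 = 3.090.
n = (3.090 / 0.79)² = 3.911² = 15.30.
Round up.

n = 16 pairs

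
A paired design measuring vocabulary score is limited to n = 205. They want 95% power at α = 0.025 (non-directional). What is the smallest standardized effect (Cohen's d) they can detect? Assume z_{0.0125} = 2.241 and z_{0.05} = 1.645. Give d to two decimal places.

For a single sample (or paired design) of n = 205: d_min = (z_{α/2} + z_β)/√n.
z-sum = 2.241 + 1.645 = 3.886.
d_min = 3.886 / √205 = 3.886 / 14.318 = 0.271.

d_min ≈ 0.27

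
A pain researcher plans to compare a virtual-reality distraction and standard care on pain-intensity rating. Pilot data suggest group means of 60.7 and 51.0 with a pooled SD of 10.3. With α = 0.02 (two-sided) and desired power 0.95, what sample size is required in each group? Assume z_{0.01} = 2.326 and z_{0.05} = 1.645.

Cohen's d = |M₁ − M₂| / SD_pooled = |60.7 − 51.0| / 10.3 = 9.7 / 10.3 = 0.942.
For two independent groups with equal n: n = 2·((z_{α/2} + z_β) / d)².
z_{α/2} + z_β = 2.326 + 1.645 = 3.971.
n = 2 × (3.971 / 0.942)² = 2 × 4.215² = 2 × 17.77 = 35.5.
Round up to the next whole participant.

n = 36 per group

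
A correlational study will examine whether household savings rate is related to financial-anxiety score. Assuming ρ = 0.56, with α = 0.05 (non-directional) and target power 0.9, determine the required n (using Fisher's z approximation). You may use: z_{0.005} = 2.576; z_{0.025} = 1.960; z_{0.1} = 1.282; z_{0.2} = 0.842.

n = 30

Fisher's z: C = ½·ln((1+r)/(1−r)) = ½·ln(3.5455) = 0.6328.
n = ((z_{α/2} + z_β)/C)² + 3.
(1.960 + 1.282) / 0.6328 = 3.242 / 0.6328 = 5.123.
n = 5.123² + 3 = 26.25 + 3 = 29.2.
Round up.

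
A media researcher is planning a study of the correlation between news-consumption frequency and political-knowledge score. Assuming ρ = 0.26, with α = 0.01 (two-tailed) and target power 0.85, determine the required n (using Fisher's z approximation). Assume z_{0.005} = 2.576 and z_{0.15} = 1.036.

n = 188

Fisher's z: C = ½·ln((1+r)/(1−r)) = ½·ln(1.7027) = 0.2661.
n = ((z_{α/2} + z_β)/C)² + 3.
(2.576 + 1.036) / 0.2661 = 3.612 / 0.2661 = 13.574.
n = 13.574² + 3 = 184.25 + 3 = 187.2.
Round up.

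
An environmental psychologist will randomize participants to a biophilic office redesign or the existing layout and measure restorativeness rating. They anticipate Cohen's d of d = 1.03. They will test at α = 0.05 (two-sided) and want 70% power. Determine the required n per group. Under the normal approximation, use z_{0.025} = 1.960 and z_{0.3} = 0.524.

For two independent groups with equal n: n = 2·((z_{α/2} + z_β) / d)².
z_{α/2} + z_β = 1.960 + 0.524 = 2.484.
n = 2 × (2.484 / 1.03)² = 2 × 2.412² = 2 × 5.82 = 11.6.
Round up to the next whole participant.

n = 12 per group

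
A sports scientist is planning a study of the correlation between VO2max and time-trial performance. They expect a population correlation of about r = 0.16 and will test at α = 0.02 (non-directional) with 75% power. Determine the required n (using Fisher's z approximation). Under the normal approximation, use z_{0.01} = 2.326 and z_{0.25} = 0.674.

n = 349

Fisher's z: C = ½·ln((1+r)/(1−r)) = ½·ln(1.3810) = 0.1614.
n = ((z_{α/2} + z_β)/C)² + 3.
(2.326 + 0.674) / 0.1614 = 3.000 / 0.1614 = 18.587.
n = 18.587² + 3 = 345.49 + 3 = 348.5.
Round up.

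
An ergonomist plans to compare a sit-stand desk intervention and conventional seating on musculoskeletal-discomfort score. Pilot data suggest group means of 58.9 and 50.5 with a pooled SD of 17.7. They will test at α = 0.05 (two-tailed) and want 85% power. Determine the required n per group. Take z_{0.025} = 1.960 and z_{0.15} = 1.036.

n = 80 per group

Cohen's d = |M₁ − M₂| / SD_pooled = |58.9 − 50.5| / 17.7 = 8.4 / 17.7 = 0.475.
For two independent groups with equal n: n = 2·((z_{α/2} + z_β) / d)².
z_{α/2} + z_β = 1.960 + 1.036 = 2.996.
n = 2 × (2.996 / 0.475)² = 2 × 6.307² = 2 × 39.78 = 79.6.
Round up to the next whole participant.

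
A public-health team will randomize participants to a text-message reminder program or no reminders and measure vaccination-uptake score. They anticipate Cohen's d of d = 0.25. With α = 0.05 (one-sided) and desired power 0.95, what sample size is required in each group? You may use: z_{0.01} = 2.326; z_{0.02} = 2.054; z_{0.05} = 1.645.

n = 347 per group

For two independent groups with equal n: n = 2·((z_{α} + z_β) / d)².
z_{α} + z_β = 1.645 + 1.645 = 3.290.
n = 2 × (3.290 / 0.25)² = 2 × 13.160² = 2 × 173.19 = 346.4.
Round up to the next whole participant.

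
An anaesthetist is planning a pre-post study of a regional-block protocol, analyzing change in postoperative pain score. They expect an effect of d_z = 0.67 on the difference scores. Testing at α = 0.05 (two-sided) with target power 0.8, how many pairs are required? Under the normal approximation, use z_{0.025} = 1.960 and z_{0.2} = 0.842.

n = 18 pairs

For a paired (one-sample on differences) test: n = ((z_{α/2} + z_β) / d)².
z_{α/2} + z_β = 1.960 + 0.842 = 2.802.
n = (2.802 / 0.67)² = 4.182² = 17.49.
Round up.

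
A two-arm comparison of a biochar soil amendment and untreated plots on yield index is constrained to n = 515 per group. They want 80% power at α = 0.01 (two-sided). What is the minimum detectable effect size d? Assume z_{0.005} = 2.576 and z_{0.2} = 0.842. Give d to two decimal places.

d_min ≈ 0.21

For two independent groups of n = 515 each: d_min = (z_{α/2} + z_β)·√(2/n).
z-sum = 2.576 + 0.842 = 3.418.
d_min = 3.418 × √(2/515) = 3.418 × 0.0623 = 0.213.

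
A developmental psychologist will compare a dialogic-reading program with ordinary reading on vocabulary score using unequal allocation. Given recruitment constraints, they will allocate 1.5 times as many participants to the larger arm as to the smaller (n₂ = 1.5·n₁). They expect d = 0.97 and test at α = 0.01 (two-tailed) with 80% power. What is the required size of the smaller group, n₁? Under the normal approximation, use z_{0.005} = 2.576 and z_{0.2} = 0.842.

n₁ = 21

With allocation ratio k = n₂/n₁ = 1.5, Var(x̄₁−x̄₂) = σ²(1/n₁ + 1/(k·n₁)) = σ²·(k+1)/(k·n₁).
So n₁ = (1 + 1/k)·((z_{α/2} + z_β)/d)² = 1.667 × (3.418/0.97)².
n₁ = 1.667 × 12.42 = 20.7.
Round up: n₁ = 21, giving n₂ = ⌈1.5 × 21⌉ = ⌈31.5⌉ = 32.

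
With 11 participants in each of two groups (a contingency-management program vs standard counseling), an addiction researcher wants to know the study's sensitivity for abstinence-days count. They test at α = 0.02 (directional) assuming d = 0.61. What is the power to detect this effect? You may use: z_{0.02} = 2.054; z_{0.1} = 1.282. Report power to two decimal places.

For two equal groups, power = Φ(d·√(n/2) − z_{α}).
d·√(n/2) = 0.61 × √(11/2) = 0.61 × 2.345 = 1.431.
z_β = 1.431 − 2.054 = -0.623.
Power = Φ(-0.623) = 0.267.

power ≈ 0.27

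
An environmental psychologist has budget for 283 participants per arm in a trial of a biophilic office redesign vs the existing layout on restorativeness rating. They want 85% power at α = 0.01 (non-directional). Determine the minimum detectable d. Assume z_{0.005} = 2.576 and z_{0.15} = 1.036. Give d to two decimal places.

For two independent groups of n = 283 each: d_min = (z_{α/2} + z_β)·√(2/n).
z-sum = 2.576 + 1.036 = 3.612.
d_min = 3.612 × √(2/283) = 3.612 × 0.0841 = 0.304.

d_min ≈ 0.30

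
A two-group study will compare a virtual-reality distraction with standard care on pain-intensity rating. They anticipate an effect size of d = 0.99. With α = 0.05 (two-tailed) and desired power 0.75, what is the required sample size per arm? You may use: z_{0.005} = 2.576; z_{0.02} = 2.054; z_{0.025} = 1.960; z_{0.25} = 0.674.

n = 15 per group

For two independent groups with equal n: n = 2·((z_{α/2} + z_β) / d)².
z_{α/2} + z_β = 1.960 + 0.674 = 2.634.
n = 2 × (2.634 / 0.99)² = 2 × 2.661² = 2 × 7.08 = 14.2.
Round up to the next whole participant.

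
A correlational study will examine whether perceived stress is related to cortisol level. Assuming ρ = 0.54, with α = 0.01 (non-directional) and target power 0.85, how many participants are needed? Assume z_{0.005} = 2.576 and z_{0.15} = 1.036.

Fisher's z: C = ½·ln((1+r)/(1−r)) = ½·ln(3.3478) = 0.6042.
n = ((z_{α/2} + z_β)/C)² + 3.
(2.576 + 1.036) / 0.6042 = 3.612 / 0.6042 = 5.978.
n = 5.978² + 3 = 35.74 + 3 = 38.7.
Round up.

n = 39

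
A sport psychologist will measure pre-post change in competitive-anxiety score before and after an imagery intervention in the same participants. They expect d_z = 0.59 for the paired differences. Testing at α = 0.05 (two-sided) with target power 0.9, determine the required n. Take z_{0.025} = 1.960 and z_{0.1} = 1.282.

For a paired (one-sample on differences) test: n = ((z_{α/2} + z_β) / d)².
z_{α/2} + z_β = 1.960 + 1.282 = 3.242.
n = (3.242 / 0.59)² = 5.495² = 30.19.
Round up.

n = 31 pairs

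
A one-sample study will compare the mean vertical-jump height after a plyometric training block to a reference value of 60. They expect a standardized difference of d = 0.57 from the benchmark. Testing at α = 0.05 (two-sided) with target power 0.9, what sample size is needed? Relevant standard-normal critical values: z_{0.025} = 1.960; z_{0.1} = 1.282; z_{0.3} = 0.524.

For a one-sample test: n = ((z_{α/2} + z_β) / d)².
z_{α/2} + z_β = 1.960 + 1.282 = 3.242.
n = (3.242 / 0.57)² = 5.688² = 32.35.
Round up.

n = 33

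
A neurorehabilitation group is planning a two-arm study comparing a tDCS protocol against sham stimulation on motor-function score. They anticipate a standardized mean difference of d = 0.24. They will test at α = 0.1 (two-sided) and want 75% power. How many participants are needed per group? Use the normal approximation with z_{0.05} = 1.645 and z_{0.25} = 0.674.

n = 187 per group

For two independent groups with equal n: n = 2·((z_{α/2} + z_β) / d)².
z_{α/2} + z_β = 1.645 + 0.674 = 2.319.
n = 2 × (2.319 / 0.24)² = 2 × 9.662² = 2 × 93.36 = 186.7.
Round up to the next whole participant.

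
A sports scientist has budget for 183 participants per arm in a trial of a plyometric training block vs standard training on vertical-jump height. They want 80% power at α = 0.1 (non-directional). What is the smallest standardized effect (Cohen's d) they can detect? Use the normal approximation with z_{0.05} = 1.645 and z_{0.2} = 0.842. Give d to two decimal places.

For two independent groups of n = 183 each: d_min = (z_{α/2} + z_β)·√(2/n).
z-sum = 1.645 + 0.842 = 2.487.
d_min = 2.487 × √(2/183) = 2.487 × 0.1045 = 0.260.

d_min ≈ 0.26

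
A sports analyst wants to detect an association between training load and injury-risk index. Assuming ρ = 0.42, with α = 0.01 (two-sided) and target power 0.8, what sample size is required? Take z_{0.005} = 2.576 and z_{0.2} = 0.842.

Fisher's z: C = ½·ln((1+r)/(1−r)) = ½·ln(2.4483) = 0.4477.
n = ((z_{α/2} + z_β)/C)² + 3.
(2.576 + 0.842) / 0.4477 = 3.418 / 0.4477 = 7.635.
n = 7.635² + 3 = 58.29 + 3 = 61.3.
Round up.

n = 62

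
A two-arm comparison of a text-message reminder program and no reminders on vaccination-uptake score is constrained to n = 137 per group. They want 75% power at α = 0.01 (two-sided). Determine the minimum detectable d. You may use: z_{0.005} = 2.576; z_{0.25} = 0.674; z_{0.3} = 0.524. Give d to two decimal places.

d_min ≈ 0.39

For two independent groups of n = 137 each: d_min = (z_{α/2} + z_β)·√(2/n).
z-sum = 2.576 + 0.674 = 3.250.
d_min = 3.250 × √(2/137) = 3.250 × 0.1208 = 0.393.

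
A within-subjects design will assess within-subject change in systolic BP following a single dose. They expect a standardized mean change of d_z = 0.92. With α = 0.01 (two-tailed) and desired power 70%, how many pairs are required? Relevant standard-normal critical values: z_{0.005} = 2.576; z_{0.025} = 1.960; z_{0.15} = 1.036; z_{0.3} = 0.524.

n = 12 pairs

For a paired (one-sample on differences) test: n = ((z_{α/2} + z_β) / d)².
z_{α/2} + z_β = 2.576 + 0.524 = 3.100.
n = (3.100 / 0.92)² = 3.370² = 11.35.
Round up.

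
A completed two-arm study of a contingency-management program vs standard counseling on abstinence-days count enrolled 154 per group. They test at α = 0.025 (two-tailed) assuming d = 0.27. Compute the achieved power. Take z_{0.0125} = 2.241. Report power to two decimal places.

For two equal groups, power = Φ(d·√(n/2) − z_{α/2}).
d·√(n/2) = 0.27 × √(154/2) = 0.27 × 8.775 = 2.369.
z_β = 2.369 − 2.241 = 0.128.
Power = Φ(0.128) = 0.551.

power ≈ 0.55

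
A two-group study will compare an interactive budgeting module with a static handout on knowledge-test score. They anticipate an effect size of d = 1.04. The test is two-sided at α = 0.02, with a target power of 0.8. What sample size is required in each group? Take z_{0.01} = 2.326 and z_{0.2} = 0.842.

For two independent groups with equal n: n = 2·((z_{α/2} + z_β) / d)².
z_{α/2} + z_β = 2.326 + 0.842 = 3.168.
n = 2 × (3.168 / 1.04)² = 2 × 3.046² = 2 × 9.28 = 18.6.
Round up to the next whole participant.

n = 19 per group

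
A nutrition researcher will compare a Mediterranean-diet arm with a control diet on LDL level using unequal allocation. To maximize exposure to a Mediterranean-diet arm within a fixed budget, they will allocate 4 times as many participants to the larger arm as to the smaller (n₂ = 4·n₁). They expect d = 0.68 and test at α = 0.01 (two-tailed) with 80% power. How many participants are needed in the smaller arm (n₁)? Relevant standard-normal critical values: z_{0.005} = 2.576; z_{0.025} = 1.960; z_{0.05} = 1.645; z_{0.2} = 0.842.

n₁ = 32

With allocation ratio k = n₂/n₁ = 4, Var(x̄₁−x̄₂) = σ²(1/n₁ + 1/(k·n₁)) = σ²·(k+1)/(k·n₁).
So n₁ = (1 + 1/k)·((z_{α/2} + z_β)/d)² = 1.250 × (3.418/0.68)².
n₁ = 1.250 × 25.27 = 31.6.
Round up: n₁ = 32, giving n₂ = 4 × 32 = 128.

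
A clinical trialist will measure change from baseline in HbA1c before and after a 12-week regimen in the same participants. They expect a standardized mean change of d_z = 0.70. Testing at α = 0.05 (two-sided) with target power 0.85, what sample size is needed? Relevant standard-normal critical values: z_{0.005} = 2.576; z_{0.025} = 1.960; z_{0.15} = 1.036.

n = 19 pairs

For a paired (one-sample on differences) test: n = ((z_{α/2} + z_β) / d)².
z_{α/2} + z_β = 1.960 + 1.036 = 2.996.
n = (2.996 / 0.70)² = 4.280² = 18.32.
Round up.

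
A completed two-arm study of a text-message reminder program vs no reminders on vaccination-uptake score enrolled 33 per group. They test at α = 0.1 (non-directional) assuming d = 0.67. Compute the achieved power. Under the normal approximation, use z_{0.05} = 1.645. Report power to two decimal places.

For two equal groups, power = Φ(d·√(n/2) − z_{α/2}).
d·√(n/2) = 0.67 × √(33/2) = 0.67 × 4.062 = 2.722.
z_β = 2.722 − 1.645 = 1.077.
Power = Φ(1.077) = 0.859.

power ≈ 0.86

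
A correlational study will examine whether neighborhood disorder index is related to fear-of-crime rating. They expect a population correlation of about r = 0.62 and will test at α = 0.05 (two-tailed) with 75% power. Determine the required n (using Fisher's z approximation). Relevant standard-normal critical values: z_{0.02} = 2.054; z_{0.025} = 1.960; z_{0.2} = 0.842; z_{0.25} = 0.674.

n = 17

Fisher's z: C = ½·ln((1+r)/(1−r)) = ½·ln(4.2632) = 0.7250.
n = ((z_{α/2} + z_β)/C)² + 3.
(1.960 + 0.674) / 0.7250 = 2.634 / 0.7250 = 3.633.
n = 3.633² + 3 = 13.20 + 3 = 16.2.
Round up.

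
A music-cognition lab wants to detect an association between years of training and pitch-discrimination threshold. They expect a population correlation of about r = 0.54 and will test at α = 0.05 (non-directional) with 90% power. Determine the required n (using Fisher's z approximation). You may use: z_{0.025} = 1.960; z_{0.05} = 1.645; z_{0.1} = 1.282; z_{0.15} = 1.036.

Fisher's z: C = ½·ln((1+r)/(1−r)) = ½·ln(3.3478) = 0.6042.
n = ((z_{α/2} + z_β)/C)² + 3.
(1.960 + 1.282) / 0.6042 = 3.242 / 0.6042 = 5.366.
n = 5.366² + 3 = 28.79 + 3 = 31.8.
Round up.

n = 32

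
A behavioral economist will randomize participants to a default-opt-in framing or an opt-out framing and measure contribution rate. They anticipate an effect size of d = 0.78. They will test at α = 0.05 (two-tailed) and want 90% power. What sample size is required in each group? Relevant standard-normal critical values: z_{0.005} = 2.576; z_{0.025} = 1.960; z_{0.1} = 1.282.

n = 35 per group

For two independent groups with equal n: n = 2·((z_{α/2} + z_β) / d)².
z_{α/2} + z_β = 1.960 + 1.282 = 3.242.
n = 2 × (3.242 / 0.78)² = 2 × 4.156² = 2 × 17.28 = 34.6.
Round up to the next whole participant.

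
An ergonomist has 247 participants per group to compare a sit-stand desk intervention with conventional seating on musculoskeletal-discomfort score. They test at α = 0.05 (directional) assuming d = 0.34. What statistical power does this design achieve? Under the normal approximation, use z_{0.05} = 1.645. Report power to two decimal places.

For two equal groups, power = Φ(d·√(n/2) − z_{α}).
d·√(n/2) = 0.34 × √(247/2) = 0.34 × 11.113 = 3.778.
z_β = 3.778 − 1.645 = 2.133.
Power = Φ(2.133) = 0.984.

power ≈ 0.98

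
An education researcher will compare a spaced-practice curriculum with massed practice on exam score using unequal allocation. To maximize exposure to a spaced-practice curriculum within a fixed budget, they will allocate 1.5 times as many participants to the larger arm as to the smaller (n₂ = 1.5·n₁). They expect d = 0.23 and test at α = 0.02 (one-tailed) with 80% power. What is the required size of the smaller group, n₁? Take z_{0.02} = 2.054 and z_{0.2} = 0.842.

With allocation ratio k = n₂/n₁ = 1.5, Var(x̄₁−x̄₂) = σ²(1/n₁ + 1/(k·n₁)) = σ²·(k+1)/(k·n₁).
So n₁ = (1 + 1/k)·((z_{α} + z_β)/d)² = 1.667 × (2.896/0.23)².
n₁ = 1.667 × 158.54 = 264.2.
Round up: n₁ = 265, giving n₂ = ⌈1.5 × 265⌉ = ⌈397.5⌉ = 398.

n₁ = 265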